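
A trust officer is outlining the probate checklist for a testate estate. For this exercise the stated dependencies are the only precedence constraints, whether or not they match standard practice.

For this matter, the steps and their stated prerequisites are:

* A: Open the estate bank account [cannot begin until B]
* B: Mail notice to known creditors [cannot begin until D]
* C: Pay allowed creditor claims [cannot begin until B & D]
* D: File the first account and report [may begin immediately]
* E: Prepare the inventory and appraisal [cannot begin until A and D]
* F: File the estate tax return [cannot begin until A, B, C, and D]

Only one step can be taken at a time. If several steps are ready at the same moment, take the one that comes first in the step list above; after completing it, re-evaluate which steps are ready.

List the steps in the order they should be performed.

Only D has no prerequisites, so it is first.
Next only B has its prerequisites met → B.
Ready: A and C. A is listed earlier → A.
Ready: C and E. C is listed earlier → C.
Now E and F have their prerequisites met. E is listed earlier, so E next.
F needed A, B, C and D, now all done → F.

D, B, A, C, E, F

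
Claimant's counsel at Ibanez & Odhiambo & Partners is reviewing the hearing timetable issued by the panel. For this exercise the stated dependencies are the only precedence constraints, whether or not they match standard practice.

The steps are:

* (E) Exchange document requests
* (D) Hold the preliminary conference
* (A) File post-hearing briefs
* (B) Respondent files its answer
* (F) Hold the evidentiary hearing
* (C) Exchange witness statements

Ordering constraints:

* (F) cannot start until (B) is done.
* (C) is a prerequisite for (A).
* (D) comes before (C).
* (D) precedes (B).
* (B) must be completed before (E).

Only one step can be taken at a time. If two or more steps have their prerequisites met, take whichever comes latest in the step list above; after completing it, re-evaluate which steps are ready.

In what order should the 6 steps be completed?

(D) is the only step with nothing outstanding, so it goes first.
Now (C) and (B) have their prerequisites met. (C) is listed later, so (C) next.
Now (B) and (A) have their prerequisites met. (B) is listed later, so (B) next.
(F) and (E) now also ready, so the ready set is {(F), (A), (E)}; (F) is listed later → (F).
(A) and (E) are both available; (A) is listed later → (A).
(E) needed (B), now all done → (E).

(D) → (C) → (B) → (F) → (A) → (E)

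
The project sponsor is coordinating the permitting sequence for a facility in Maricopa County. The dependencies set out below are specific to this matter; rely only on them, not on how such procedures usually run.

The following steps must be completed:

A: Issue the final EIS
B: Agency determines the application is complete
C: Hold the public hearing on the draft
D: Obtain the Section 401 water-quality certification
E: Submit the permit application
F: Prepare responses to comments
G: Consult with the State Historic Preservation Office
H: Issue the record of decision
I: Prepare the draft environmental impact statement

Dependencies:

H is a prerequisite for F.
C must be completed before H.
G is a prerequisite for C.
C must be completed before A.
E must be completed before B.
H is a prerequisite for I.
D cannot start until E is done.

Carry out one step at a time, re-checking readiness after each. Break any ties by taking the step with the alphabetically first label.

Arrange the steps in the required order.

Nothing is required for E and G. E has the earlier label → E first.
Ready: B, D and G. B has the earlier label → B.
Ready: D and G. D has the earlier label → D.
Next only G has its prerequisites met → G.
C is the only step now ready → C.
Now A and H have their prerequisites met. A has the earlier label, so A next.
Next only H has its prerequisites met → H.
Now F and I have their prerequisites met. F has the earlier label, so F next.
That leaves I as the only ready step → I.

E → B → D → G → C → A → H → F → I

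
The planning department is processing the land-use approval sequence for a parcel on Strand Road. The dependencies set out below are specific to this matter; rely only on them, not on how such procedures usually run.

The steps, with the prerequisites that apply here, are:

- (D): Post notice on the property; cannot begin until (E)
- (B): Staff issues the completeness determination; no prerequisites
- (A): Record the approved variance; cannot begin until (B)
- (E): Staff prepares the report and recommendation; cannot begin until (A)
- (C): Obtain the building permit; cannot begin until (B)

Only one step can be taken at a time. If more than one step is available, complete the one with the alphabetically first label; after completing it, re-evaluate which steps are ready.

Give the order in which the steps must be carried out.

(B) (A) (C) (E) (D)

(B) is the only step with nothing outstanding, so it goes first.
(A) and (C) are both available; (A) has the earlier label → (A).
(E) now also ready, so the ready set is {(C), (E)}; (C) has the earlier label → (C).
(E) is the only step now ready → (E).
Next only (D) has its prerequisites met → (D).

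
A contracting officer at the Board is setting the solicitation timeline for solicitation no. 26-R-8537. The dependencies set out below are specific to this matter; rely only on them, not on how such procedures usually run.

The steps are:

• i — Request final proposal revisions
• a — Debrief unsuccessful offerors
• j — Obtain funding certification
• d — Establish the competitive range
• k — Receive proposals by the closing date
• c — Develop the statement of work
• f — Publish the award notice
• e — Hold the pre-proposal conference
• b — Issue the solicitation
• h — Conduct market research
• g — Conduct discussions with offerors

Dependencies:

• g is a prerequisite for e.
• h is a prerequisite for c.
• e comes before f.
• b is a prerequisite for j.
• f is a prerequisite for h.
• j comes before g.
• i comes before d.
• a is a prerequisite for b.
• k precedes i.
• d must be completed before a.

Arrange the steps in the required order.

k → i → d → a → b → j → g → e → f → h → c

k has no prerequisites → k first.
i needed k, now all done → i.
d needed i, now all done → d.
That leaves a as the only ready step → a.
b is the only step now ready → b.
That leaves j as the only ready step → j.
g is the only step now ready → g.
That leaves e as the only ready step → e.
That leaves f as the only ready step → f.
h is the only step now ready → h.
c is the only step now ready → c.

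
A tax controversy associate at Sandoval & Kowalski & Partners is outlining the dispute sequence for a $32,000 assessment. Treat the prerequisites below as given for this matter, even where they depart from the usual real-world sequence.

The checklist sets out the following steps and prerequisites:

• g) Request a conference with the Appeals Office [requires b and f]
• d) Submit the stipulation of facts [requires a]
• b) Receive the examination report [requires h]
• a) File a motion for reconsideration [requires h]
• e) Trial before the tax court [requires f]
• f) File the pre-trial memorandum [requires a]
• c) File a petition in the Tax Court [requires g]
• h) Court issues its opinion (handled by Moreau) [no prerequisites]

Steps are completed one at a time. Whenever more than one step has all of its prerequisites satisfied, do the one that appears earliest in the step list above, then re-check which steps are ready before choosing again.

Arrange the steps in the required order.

h → b → a → d → f → g → e → c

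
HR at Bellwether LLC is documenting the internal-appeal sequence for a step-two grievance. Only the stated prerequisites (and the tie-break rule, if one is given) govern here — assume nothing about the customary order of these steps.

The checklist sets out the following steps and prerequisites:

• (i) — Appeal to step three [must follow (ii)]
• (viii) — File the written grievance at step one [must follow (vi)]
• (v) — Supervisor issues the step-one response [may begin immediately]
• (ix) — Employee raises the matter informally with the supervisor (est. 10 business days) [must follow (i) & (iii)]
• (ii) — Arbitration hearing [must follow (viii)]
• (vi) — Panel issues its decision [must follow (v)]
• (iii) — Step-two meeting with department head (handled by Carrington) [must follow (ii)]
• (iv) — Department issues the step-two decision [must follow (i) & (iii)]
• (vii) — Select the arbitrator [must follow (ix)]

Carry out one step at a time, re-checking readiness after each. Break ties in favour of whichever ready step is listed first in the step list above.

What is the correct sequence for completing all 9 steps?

(v), (vi), (viii), (ii), (i), (iii), (ix), (iv), (vii)

Only (v) has no prerequisites, so it is first.
(vi) needed (v), now all done → (vi).
(viii) needed (vi), now all done → (viii).
(ii) needed (viii), now all done → (ii).
Ready: (i) and (iii). (i) is listed earlier → (i).
(iii) is the only step now ready → (iii).
Now (ix) and (iv) have their prerequisites met. (ix) is listed earlier, so (ix) next.
Ready: (iv) and (vii). (iv) is listed earlier → (iv).
(vii) needed (ix), now all done → (vii).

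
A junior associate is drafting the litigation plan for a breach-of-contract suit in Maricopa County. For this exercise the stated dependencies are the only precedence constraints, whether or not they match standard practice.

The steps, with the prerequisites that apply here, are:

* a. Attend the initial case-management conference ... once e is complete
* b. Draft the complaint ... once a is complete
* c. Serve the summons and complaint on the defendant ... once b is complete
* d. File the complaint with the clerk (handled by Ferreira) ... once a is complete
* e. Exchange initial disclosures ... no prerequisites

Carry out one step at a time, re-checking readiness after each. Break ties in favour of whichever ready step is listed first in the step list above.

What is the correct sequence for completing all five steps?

Only e has no prerequisites, so it is first.
a is the only step now ready → a.
b and d are both available; b is listed earlier → b.
c now also ready, so the ready set is {c, d}; c is listed earlier → c.
d needed a, now all done → d.

e, a, b, c, d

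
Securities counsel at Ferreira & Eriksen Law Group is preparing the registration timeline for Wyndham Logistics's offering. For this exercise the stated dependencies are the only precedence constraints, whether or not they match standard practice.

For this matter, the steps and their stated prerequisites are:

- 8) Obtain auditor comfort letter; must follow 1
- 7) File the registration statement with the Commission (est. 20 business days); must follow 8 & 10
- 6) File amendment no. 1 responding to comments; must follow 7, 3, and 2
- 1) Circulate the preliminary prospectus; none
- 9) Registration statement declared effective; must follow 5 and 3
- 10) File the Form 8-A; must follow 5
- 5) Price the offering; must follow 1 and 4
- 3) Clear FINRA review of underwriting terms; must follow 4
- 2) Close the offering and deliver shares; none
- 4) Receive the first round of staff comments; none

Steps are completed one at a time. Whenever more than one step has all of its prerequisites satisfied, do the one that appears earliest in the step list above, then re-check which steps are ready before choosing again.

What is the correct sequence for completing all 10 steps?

1 8 2 4 5 10 7 3 6 9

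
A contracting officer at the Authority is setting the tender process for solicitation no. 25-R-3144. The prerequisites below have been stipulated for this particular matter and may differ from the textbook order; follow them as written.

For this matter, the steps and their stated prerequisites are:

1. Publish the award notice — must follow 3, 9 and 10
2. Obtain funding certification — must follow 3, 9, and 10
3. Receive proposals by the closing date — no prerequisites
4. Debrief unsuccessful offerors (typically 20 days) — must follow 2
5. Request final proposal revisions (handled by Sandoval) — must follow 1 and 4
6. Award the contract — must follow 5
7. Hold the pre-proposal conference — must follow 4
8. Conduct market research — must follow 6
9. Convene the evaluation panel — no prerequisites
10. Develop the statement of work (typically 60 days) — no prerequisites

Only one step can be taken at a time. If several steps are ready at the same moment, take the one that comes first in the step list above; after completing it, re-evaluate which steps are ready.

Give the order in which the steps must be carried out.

Nothing is required for 3, 9 and 10. 3 is listed earlier → 3 first.
Ready: 9 and 10. 9 is listed earlier → 9.
10 is the only step now ready → 10.
Ready: 1 and 2. 1 is listed earlier → 1.
Next only 2 has its prerequisites met → 2.
4 needed 2, now all done → 4.
Ready: 5 and 7. 5 is listed earlier → 5.
Now 6 and 7 have their prerequisites met. 6 is listed earlier, so 6 next.
Now 7 and 8 have their prerequisites met. 7 is listed earlier, so 7 next.
That leaves 8 as the only ready step → 8.

3 9 10 1 2 4 5 6 7 8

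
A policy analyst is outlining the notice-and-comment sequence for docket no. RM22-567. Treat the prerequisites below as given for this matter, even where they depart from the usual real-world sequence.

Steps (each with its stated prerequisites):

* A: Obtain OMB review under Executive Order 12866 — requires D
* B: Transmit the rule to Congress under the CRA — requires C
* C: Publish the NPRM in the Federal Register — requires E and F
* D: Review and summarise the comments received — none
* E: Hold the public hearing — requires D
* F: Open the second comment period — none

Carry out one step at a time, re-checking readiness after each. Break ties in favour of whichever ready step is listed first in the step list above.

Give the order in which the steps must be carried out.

D and F have no prerequisites; D is listed earlier, so D is first.
Ready: A, E and F. A is listed earlier → A.
Now E and F have their prerequisites met. E is listed earlier, so E next.
That leaves F as the only ready step → F.
Next only C has its prerequisites met → C.
B is the only step now ready → B.

D, A, E, F, C, B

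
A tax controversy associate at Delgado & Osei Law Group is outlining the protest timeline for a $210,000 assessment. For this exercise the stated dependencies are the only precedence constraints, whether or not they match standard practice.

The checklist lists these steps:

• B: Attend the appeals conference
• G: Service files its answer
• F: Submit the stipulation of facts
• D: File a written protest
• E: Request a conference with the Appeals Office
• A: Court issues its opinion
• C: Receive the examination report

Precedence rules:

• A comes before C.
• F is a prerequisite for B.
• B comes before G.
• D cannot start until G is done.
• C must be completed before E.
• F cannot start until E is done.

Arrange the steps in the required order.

A → C → E → F → B → G → D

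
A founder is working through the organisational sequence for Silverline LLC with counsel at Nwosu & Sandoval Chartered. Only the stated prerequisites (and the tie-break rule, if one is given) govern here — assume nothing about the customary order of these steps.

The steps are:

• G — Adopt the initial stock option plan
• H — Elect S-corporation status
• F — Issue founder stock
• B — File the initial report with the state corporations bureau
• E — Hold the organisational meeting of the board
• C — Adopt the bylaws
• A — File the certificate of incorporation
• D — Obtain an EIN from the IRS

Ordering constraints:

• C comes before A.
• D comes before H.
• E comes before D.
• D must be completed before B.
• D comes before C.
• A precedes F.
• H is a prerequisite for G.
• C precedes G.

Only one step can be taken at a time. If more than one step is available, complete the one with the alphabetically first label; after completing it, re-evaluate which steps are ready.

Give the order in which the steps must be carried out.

E D B C A F H G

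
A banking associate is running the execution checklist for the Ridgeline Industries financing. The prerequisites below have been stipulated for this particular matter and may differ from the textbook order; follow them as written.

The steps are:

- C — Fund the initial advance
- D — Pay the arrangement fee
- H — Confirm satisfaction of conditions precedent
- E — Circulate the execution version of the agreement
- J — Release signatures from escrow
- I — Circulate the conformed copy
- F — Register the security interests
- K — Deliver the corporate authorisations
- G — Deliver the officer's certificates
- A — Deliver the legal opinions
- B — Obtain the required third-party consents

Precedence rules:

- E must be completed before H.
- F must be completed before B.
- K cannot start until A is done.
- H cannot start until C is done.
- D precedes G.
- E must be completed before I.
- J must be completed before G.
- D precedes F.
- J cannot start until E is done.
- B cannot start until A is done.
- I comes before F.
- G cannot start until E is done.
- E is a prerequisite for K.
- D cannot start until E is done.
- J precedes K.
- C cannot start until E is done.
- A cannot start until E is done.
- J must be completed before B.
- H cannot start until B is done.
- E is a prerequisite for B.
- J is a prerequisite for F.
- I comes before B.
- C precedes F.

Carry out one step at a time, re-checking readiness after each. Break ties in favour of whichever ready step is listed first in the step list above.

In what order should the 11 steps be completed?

E has no prerequisites → E first.
C, D, J, I and A are all available; C is listed earlier → C.
D, J, I and A are all available; D is listed earlier → D.
Now J, I and A have their prerequisites met. J is listed earlier, so J next.
G now also ready, so the ready set is {I, G, A}; I is listed earlier → I.
Ready: F, G and A. F is listed earlier → F.
Ready: G and A. G is listed earlier → G.
A needed E, now all done → A.
Now K and B have their prerequisites met. K is listed earlier, so K next.
That leaves B as the only ready step → B.
H needed C, E and B, now all done → H.

E, C, D, J, I, F, G, A, K, B, H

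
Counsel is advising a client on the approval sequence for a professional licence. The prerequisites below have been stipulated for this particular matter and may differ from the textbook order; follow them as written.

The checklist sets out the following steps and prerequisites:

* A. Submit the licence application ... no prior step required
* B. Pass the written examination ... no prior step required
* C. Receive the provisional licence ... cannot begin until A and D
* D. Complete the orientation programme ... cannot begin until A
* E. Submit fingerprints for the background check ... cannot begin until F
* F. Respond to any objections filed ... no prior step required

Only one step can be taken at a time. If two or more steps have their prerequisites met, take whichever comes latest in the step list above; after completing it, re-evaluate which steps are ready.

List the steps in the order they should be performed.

F → E → B → A → D → C

Nothing is required for F, B and A. F is listed later → F first.
E, B and A are all available; E is listed later → E.
B and A are both available; B is listed later → B.
That leaves A as the only ready step → A.
D needed A, now all done → D.
C needed D and A, now all done → C.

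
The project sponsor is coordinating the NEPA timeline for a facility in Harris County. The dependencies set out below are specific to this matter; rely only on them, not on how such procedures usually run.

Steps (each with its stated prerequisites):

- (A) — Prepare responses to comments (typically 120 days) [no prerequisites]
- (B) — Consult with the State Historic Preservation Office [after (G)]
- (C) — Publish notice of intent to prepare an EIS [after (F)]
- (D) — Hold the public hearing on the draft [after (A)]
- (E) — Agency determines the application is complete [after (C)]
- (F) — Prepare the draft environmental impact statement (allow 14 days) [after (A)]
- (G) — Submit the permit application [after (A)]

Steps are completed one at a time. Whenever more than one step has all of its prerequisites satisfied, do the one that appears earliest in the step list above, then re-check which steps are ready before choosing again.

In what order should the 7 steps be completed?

(A), (D), (F), (C), (E), (G), (B)

(A) is the only step with nothing outstanding, so it goes first.
Ready: (D), (F) and (G). (D) is listed earlier → (D).
Ready: (F) and (G). (F) is listed earlier → (F).
(C) and (G) are both available; (C) is listed earlier → (C).
Ready: (E) and (G). (E) is listed earlier → (E).
That leaves (G) as the only ready step → (G).
(B) needed (G), now all done → (B).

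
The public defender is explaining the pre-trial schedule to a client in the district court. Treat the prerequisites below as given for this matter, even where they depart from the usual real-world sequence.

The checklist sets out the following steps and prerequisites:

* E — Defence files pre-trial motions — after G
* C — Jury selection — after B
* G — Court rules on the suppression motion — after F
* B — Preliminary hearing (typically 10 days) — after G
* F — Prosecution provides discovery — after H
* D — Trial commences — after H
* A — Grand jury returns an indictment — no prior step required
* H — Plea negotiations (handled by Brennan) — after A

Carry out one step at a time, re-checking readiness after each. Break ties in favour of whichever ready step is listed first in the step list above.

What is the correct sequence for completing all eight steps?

Only A has no prerequisites, so it is first.
H needed A, now all done → H.
Now F and D have their prerequisites met. F is listed earlier, so F next.
G and D are both available; G is listed earlier → G.
Now E, B and D have their prerequisites met. E is listed earlier, so E next.
B and D are both available; B is listed earlier → B.
Ready: C and D. C is listed earlier → C.
D is the only step now ready → D.

A H F G E B C D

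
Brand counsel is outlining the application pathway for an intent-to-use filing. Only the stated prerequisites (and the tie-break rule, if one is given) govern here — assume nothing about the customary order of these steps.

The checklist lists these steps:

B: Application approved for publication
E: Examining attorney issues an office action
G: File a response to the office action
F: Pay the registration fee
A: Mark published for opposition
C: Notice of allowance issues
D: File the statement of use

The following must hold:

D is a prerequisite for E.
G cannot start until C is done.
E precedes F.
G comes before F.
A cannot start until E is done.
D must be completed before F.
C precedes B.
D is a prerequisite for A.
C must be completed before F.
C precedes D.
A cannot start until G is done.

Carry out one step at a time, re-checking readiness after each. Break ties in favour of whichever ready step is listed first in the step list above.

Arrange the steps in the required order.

C B G D E F A

Only C has no prerequisites, so it is first.
Now B, G and D have their prerequisites met. B is listed earlier, so B next.
Ready: G and D. G is listed earlier → G.
That leaves D as the only ready step → D.
That leaves E as the only ready step → E.
Now F and A have their prerequisites met. F is listed earlier, so F next.
A needed E, G and D, now all done → A.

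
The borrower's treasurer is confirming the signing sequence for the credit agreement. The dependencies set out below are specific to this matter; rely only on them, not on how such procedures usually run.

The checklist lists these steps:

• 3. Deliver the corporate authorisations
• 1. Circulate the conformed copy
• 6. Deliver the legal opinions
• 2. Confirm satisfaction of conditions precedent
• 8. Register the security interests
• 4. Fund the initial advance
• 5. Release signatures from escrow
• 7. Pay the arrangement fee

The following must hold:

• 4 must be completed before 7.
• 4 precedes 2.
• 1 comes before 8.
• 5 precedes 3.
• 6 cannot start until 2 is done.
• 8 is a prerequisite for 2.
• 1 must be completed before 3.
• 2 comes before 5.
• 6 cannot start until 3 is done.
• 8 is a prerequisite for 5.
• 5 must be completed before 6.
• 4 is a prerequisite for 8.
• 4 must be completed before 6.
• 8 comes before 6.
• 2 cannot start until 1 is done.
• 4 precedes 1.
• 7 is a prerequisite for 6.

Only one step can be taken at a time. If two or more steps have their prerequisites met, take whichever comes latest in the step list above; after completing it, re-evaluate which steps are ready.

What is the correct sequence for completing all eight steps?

4, 7, 1, 8, 2, 5, 3, 6

4 has no prerequisites → 4 first.
7 and 1 are both available; 7 is listed later → 7.
1 needed 4, now all done → 1.
8 needed 4 and 1, now all done → 8.
Next only 2 has its prerequisites met → 2.
5 is the only step now ready → 5.
3 needed 5 and 1, now all done → 3.
6 needed 7, 5, 4, 8, 2 and 3, now all done → 6.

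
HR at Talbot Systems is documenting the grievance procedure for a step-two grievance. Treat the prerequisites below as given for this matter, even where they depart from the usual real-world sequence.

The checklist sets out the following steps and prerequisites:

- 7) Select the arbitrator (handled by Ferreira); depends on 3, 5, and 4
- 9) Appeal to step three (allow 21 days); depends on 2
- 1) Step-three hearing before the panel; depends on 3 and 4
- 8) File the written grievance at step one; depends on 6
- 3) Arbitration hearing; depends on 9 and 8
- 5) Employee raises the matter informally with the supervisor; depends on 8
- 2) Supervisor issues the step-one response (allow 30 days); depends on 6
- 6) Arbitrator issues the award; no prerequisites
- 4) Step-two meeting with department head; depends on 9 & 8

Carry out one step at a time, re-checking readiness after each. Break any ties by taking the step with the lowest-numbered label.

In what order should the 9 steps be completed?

6 has no prerequisites → 6 first.
2 and 8 are both available; 2 has the earlier label → 2.
9 now also ready, so the ready set is {8, 9}; 8 has the earlier label → 8.
5 now also ready, so the ready set is {5, 9}; 5 has the earlier label → 5.
Next only 9 has its prerequisites met → 9.
Now 3 and 4 have their prerequisites met. 3 has the earlier label, so 3 next.
4 is the only step now ready → 4.
1 and 7 are both available; 1 has the earlier label → 1.
7 is the only step now ready → 7.

6, 2, 8, 5, 9, 3, 4, 1, 7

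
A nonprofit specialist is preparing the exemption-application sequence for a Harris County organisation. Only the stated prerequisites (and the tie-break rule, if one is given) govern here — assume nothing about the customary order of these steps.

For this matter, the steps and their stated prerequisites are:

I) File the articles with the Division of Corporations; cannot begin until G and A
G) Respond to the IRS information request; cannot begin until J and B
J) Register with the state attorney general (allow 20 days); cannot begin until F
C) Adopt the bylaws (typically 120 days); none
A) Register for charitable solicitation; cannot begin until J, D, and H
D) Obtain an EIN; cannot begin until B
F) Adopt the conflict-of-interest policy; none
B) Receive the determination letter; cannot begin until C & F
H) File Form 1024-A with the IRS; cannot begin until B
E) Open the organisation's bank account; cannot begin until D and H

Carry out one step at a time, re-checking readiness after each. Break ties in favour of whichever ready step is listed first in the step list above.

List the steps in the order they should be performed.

C, F, J, B, G, D, H, A, I, E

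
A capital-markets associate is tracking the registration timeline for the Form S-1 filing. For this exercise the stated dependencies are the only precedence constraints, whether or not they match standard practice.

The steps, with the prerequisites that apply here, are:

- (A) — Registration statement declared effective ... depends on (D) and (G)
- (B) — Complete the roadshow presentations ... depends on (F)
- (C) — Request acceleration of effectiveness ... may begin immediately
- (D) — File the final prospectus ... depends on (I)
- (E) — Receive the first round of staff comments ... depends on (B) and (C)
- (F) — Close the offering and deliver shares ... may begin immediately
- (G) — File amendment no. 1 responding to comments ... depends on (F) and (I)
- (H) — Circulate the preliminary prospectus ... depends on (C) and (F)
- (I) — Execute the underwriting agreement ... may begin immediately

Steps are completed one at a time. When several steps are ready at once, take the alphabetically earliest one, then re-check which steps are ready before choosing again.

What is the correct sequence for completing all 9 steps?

(C), (F), (B), (E), (H), (I), (D), (G), (A)

Nothing is required for (C), (F) and (I). (C) has the earlier label → (C) first.
Now (F) and (I) have their prerequisites met. (F) has the earlier label, so (F) next.
(B) and (H) now also ready, so the ready set is {(B), (H), (I)}; (B) has the earlier label → (B).
(E) now also ready, so the ready set is {(E), (H), (I)}; (E) has the earlier label → (E).
Now (H) and (I) have their prerequisites met. (H) has the earlier label, so (H) next.
That leaves (I) as the only ready step → (I).
Ready: (D) and (G). (D) has the earlier label → (D).
(G) needed (F) and (I), now all done → (G).
Next only (A) has its prerequisites met → (A).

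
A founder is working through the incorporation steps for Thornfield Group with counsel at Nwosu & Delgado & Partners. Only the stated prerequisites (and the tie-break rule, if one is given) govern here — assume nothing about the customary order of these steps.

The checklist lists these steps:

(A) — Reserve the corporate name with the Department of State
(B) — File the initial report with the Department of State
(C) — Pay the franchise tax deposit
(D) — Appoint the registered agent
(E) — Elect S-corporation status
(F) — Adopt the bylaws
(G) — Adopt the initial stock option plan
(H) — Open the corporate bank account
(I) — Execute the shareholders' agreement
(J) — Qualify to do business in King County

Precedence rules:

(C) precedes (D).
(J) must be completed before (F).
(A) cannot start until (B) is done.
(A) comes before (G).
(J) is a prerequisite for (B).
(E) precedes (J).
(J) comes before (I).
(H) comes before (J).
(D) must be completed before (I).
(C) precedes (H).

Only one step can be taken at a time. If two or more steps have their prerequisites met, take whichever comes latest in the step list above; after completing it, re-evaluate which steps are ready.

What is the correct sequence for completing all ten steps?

(E) and (C) have no prerequisites; (E) is listed later, so (E) is first.
Next only (C) has its prerequisites met → (C).
(H) and (D) are both available; (H) is listed later → (H).
Now (J) and (D) have their prerequisites met. (J) is listed later, so (J) next.
Ready: (F), (D) and (B). (F) is listed later → (F).
Ready: (D) and (B). (D) is listed later → (D).
(I) now also ready, so the ready set is {(I), (B)}; (I) is listed later → (I).
(B) needed (J), now all done → (B).
Next only (A) has its prerequisites met → (A).
(G) needed (A), now all done → (G).

(E) → (C) → (H) → (J) → (F) → (D) → (I) → (B) → (A) → (G)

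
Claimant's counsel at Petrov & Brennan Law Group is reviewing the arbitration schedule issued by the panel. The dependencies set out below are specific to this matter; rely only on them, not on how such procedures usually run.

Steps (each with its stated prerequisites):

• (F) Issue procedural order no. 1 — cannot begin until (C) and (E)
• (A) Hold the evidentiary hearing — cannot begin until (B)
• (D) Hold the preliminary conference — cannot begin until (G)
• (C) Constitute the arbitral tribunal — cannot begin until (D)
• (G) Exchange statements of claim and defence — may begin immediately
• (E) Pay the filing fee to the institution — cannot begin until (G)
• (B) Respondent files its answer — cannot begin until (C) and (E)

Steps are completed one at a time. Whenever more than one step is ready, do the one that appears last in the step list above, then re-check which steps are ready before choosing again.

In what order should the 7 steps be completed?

(G) is the only step with nothing outstanding, so it goes first.
Ready: (E) and (D). (E) is listed later → (E).
(D) needed (G), now all done → (D).
(C) is the only step now ready → (C).
Ready: (B) and (F). (B) is listed later → (B).
(A) now also ready, so the ready set is {(A), (F)}; (A) is listed later → (A).
(F) needed (E) and (C), now all done → (F).

(G) → (E) → (D) → (C) → (B) → (A) → (F)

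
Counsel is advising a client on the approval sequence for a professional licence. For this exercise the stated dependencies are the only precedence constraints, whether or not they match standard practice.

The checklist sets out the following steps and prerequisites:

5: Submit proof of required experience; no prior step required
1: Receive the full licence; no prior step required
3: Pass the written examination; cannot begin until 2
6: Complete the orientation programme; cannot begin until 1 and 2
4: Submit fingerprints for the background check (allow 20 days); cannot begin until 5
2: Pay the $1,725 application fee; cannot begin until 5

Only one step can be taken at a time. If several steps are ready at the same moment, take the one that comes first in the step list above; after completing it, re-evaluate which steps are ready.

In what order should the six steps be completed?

5 1 4 2 3 6

5 and 1 have no prerequisites; 5 is listed earlier, so 5 is first.
1, 4 and 2 are all available; 1 is listed earlier → 1.
Ready: 4 and 2. 4 is listed earlier → 4.
2 needed 5, now all done → 2.
3 and 6 are both available; 3 is listed earlier → 3.
6 needed 1 and 2, now all done → 6.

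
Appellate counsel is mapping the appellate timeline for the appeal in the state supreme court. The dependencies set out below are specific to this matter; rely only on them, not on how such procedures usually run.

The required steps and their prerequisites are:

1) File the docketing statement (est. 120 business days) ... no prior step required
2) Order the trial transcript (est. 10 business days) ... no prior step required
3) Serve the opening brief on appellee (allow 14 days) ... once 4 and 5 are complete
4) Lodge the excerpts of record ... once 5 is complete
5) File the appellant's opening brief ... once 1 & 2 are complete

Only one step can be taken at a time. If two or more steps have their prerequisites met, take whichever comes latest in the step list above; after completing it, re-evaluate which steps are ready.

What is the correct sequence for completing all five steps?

2 1 5 4 3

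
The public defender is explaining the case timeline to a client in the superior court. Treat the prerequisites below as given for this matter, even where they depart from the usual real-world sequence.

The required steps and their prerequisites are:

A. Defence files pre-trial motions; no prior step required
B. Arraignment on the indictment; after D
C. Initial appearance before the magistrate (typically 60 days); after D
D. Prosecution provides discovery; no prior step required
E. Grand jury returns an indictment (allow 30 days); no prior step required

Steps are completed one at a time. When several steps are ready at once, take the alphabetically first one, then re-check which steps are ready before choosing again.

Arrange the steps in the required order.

A → D → B → C → E

A, D and E have no prerequisites; A has the earlier label, so A is first.
Now D and E have their prerequisites met. D has the earlier label, so D next.
Now B, C and E have their prerequisites met. B has the earlier label, so B next.
C and E are both available; C has the earlier label → C.
That leaves E as the only ready step → E.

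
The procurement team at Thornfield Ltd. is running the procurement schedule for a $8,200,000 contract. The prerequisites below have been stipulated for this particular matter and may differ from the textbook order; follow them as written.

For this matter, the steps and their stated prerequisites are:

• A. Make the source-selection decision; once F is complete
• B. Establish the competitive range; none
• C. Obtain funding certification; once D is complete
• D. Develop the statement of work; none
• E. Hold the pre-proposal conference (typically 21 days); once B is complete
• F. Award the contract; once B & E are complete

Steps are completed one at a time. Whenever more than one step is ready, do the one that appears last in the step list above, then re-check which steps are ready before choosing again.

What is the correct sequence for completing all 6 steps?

D and B have no prerequisites; D is listed later, so D is first.
C and B are both available; C is listed later → C.
That leaves B as the only ready step → B.
E needed B, now all done → E.
Next only F has its prerequisites met → F.
A is the only step now ready → A.

D → C → B → E → F → A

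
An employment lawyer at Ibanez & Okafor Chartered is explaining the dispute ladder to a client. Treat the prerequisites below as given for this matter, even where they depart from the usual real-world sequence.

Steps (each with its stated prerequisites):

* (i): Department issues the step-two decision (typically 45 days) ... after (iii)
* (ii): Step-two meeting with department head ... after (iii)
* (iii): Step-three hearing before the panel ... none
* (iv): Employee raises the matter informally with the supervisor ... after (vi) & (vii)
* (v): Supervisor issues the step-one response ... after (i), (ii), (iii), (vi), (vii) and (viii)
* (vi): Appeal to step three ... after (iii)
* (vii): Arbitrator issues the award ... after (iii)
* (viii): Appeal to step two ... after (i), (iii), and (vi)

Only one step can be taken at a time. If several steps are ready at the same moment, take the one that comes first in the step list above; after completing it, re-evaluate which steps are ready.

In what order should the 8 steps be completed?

(iii), (i), (ii), (vi), (vii), (iv), (viii), (v)

(iii) has no prerequisites → (iii) first.
Now (i), (ii), (vi) and (vii) have their prerequisites met. (i) is listed earlier, so (i) next.
Now (ii), (vi) and (vii) have their prerequisites met. (ii) is listed earlier, so (ii) next.
Ready: (vi) and (vii). (vi) is listed earlier → (vi).
Ready: (vii) and (viii). (vii) is listed earlier → (vii).
(iv) and (viii) are both available; (iv) is listed earlier → (iv).
(viii) is the only step now ready → (viii).
(v) needed (i), (ii), (iii), (vi), (vii) and (viii), now all done → (v).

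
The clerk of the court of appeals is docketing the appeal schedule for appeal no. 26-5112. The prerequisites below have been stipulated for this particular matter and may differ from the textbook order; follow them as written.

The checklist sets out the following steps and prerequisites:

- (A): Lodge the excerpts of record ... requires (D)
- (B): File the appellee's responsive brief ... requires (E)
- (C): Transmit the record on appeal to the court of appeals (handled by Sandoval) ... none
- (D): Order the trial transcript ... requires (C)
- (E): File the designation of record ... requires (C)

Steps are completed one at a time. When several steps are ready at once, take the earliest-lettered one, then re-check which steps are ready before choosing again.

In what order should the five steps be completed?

(C) → (D) → (A) → (E) → (B)

Only (C) has no prerequisites, so it is first.
Ready: (D) and (E). (D) has the earlier label → (D).
(A) now also ready, so the ready set is {(A), (E)}; (A) has the earlier label → (A).
(E) needed (C), now all done → (E).
(B) is the only step now ready → (B).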